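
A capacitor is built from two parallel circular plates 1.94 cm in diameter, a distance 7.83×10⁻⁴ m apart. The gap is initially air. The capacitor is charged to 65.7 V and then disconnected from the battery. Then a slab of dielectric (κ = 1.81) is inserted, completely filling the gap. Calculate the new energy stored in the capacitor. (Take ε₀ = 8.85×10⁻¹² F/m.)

A = π(1.94/2 cm)² = 2.96×10⁻⁴ m².
Initially C₁ = ε₀A/d = 8.85×10⁻¹² × 2.96×10⁻⁴ / 7.83×10⁻⁴ = 3.34×10⁻¹² F.
U₁ = 7.21×10⁻⁹ J.
Isolated ⇒ Q is held fixed. C₂ = 1.81 C₁ and U = Q²/(2C), so U₂/U₁ = C₁/C₂ = 0.552.
U₂ = 0.552 × 7.21×10⁻⁹ = 3.98×10⁻⁹ J.

U ≈ 3.98 nJ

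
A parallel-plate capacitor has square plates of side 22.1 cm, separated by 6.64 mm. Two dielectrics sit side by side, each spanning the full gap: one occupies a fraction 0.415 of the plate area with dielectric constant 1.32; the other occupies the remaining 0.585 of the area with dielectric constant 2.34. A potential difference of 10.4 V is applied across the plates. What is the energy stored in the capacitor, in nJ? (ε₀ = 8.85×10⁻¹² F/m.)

A = (22.1 cm)² = 4.88×10⁻² m².
Side-by-side slabs ⇒ two capacitors in parallel, each spanning the full gap.
C₁ = κ₁ε₀A₁/d = 1.32 × 8.85×10⁻¹² × 2.03×10⁻² / 6.64×10⁻³ = 3.57×10⁻¹¹ F.
C₂ = κ₂ε₀A₂/d = 2.34 × 8.85×10⁻¹² × 2.86×10⁻² / 6.64×10⁻³ = 8.91×10⁻¹¹ F.
C = C₁ + C₂ = 1.25×10⁻¹⁰ F.
U = ½CV² = ½ × 1.25×10⁻¹⁰ × (10.4)² = 6.75×10⁻⁹ J.

6.75 nJ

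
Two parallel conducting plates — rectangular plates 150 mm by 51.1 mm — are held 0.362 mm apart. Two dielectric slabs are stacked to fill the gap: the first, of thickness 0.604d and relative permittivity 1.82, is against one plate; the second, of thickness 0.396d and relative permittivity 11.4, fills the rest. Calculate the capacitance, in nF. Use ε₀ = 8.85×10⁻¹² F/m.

C ≈ 0.511 nF

A = 150 × 51.1 mm² = 7.67×10⁻³ m².
Stacked slabs ⇒ two capacitors in series, each with the full plate area.
C₁ = κ₁ε₀A/d₁ = 1.82 × 8.85×10⁻¹² × 7.67×10⁻³ / 2.19×10⁻⁴ = 5.65×10⁻¹⁰ F.
C₂ = κ₂ε₀A/d₂ = 11.4 × 8.85×10⁻¹² × 7.67×10⁻³ / 1.43×10⁻⁴ = 5.39×10⁻⁹ F.
C = (1/C₁ + 1/C₂)⁻¹ = 5.11×10⁻¹⁰ F.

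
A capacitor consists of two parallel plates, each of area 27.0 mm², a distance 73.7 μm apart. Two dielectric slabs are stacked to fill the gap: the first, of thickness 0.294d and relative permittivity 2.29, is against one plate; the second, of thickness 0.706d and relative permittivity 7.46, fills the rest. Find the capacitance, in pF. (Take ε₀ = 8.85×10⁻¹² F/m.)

A = 27.0 mm² = 2.70×10⁻⁵ m².
Stacked slabs ⇒ two capacitors in series, each with the full plate area.
C₁ = κ₁ε₀A/d₁ = 2.29 × 8.85×10⁻¹² × 2.70×10⁻⁵ / 2.17×10⁻⁵ = 2.53×10⁻¹¹ F.
C₂ = κ₂ε₀A/d₂ = 7.46 × 8.85×10⁻¹² × 2.70×10⁻⁵ / 5.20×10⁻⁵ = 3.43×10⁻¹¹ F.
C = (1/C₁ + 1/C₂)⁻¹ = 1.45×10⁻¹¹ F.

C ≈ 14.5 pF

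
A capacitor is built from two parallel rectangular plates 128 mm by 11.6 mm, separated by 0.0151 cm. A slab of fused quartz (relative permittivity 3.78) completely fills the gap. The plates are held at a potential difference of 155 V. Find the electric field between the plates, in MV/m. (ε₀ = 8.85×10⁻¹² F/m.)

E = V/d = 155 / 1.51×10⁻⁴ = 1.03×10⁶ V/m.

1.03 MV/m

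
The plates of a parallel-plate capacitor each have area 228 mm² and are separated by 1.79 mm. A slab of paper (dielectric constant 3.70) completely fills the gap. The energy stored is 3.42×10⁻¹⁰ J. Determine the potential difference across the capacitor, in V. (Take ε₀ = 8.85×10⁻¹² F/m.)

V ≈ 12.8 V

A = 228 mm² = 2.28×10⁻⁴ m².
C = κε₀A/d = 3.70 × 8.85×10⁻¹² × 2.28×10⁻⁴ / 1.79×10⁻³ = 4.17×10⁻¹² F.
V = √(2U/C) = √(2 × 3.42×10⁻¹⁰ / 4.17×10⁻¹²) = 12.8 V.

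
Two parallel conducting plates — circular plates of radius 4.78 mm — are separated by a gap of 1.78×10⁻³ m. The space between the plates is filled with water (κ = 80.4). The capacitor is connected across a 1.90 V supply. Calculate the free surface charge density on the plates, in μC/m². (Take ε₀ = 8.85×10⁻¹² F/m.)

σ ≈ 0.760 μC/m²

A = π(4.78 mm)² = 7.18×10⁻⁵ m².
C = κε₀A/d = 80.4 × 8.85×10⁻¹² × 7.18×10⁻⁵ / 1.78×10⁻³ = 2.87×10⁻¹¹ F.
σ = Q/A = CV/A = 2.87×10⁻¹¹ × 1.90 / 7.18×10⁻⁵ = 7.60×10⁻⁷ C/m².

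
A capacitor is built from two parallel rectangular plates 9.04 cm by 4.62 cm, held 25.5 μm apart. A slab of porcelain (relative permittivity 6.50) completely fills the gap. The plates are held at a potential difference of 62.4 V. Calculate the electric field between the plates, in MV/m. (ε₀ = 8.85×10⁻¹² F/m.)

E ≈ 2.45 MV/m

E = V/d = 62.4 / 2.55×10⁻⁵ = 2.45×10⁶ V/m.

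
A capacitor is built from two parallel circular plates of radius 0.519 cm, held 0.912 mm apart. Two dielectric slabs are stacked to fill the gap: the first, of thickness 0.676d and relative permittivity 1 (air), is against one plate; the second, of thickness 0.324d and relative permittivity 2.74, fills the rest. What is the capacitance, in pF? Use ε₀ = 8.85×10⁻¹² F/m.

A = π(0.519 cm)² = 8.46×10⁻⁵ m².
Stacked slabs ⇒ two capacitors in series, each with the full plate area.
C₁ = κ₁ε₀A/d₁ = 1.00 × 8.85×10⁻¹² × 8.46×10⁻⁵ / 6.17×10⁻⁴ = 1.21×10⁻¹² F.
C₂ = κ₂ε₀A/d₂ = 2.74 × 8.85×10⁻¹² × 8.46×10⁻⁵ / 2.95×10⁻⁴ = 6.94×10⁻¹² F.
C = (1/C₁ + 1/C₂)⁻¹ = 1.03×10⁻¹² F.

C ≈ 1.03 pF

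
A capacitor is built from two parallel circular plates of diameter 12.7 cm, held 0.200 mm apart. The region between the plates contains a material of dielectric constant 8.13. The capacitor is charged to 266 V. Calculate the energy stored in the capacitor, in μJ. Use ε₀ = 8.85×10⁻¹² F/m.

161 μJ

A = π(12.7/2 cm)² = 1.27×10⁻² m².
C = κε₀A/d = 8.13 × 8.85×10⁻¹² × 1.27×10⁻² / 2.00×10⁻⁴ = 4.56×10⁻⁹ F.
U = ½CV² = ½ × 4.56×10⁻⁹ × (266)² = 1.61×10⁻⁴ J.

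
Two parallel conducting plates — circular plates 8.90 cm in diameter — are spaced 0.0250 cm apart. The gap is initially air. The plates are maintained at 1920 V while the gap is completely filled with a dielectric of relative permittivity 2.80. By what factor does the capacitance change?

C₂/C₁ ≈ 2.80

C = κε₀A/d scales with κ, so C₂/C₁ = κ = 2.80.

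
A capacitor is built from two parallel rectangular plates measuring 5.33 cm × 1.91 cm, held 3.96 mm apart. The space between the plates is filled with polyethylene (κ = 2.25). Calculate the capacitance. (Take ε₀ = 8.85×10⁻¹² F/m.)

A = 5.33 × 1.91 cm² = 1.02×10⁻³ m².
C = κε₀A/d = 2.25 × 8.85×10⁻¹² × 1.02×10⁻³ / 3.96×10⁻³ = 5.12×10⁻¹² F.

C ≈ 5.12 pF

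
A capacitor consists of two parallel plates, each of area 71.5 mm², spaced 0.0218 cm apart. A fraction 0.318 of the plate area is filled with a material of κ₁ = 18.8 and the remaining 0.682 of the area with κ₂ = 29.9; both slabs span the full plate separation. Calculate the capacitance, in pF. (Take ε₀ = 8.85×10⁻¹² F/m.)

A = 71.5 mm² = 7.15×10⁻⁵ m².
Side-by-side slabs ⇒ two capacitors in parallel, each spanning the full gap.
C₁ = κ₁ε₀A₁/d = 18.8 × 8.85×10⁻¹² × 2.27×10⁻⁵ / 2.18×10⁻⁴ = 1.74×10⁻¹¹ F.
C₂ = κ₂ε₀A₂/d = 29.9 × 8.85×10⁻¹² × 4.88×10⁻⁵ / 2.18×10⁻⁴ = 5.92×10⁻¹¹ F.
C = C₁ + C₂ = 7.65×10⁻¹¹ F.

76.5 pF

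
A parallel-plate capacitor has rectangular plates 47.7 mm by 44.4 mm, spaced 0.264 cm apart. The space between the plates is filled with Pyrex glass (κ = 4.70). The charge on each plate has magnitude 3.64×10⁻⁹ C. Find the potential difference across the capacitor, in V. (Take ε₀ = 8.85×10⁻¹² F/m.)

V ≈ 109 V

A = 47.7 × 44.4 mm² = 2.12×10⁻³ m².
C = κε₀A/d = 4.70 × 8.85×10⁻¹² × 2.12×10⁻³ / 2.64×10⁻³ = 3.34×10⁻¹¹ F.
V = Q/C = 3.64×10⁻⁹ / 3.34×10⁻¹¹ = 1.09×10² V.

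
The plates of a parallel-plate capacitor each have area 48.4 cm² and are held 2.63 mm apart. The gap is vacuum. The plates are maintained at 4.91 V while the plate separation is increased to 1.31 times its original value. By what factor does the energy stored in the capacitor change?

Battery connected ⇒ V is held fixed.
C₂ = 0.763 C₁ and U = ½CV², so U₂/U₁ = C₂/C₁ = 0.763.

0.763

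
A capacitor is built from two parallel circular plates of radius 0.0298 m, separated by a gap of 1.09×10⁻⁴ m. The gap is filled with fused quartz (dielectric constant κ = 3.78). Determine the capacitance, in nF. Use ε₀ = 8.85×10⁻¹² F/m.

C ≈ 0.856 nF

A = π(0.0298 m)² = 2.79×10⁻³ m².
C = κε₀A/d = 3.78 × 8.85×10⁻¹² × 2.79×10⁻³ / 1.09×10⁻⁴ = 8.56×10⁻¹⁰ F.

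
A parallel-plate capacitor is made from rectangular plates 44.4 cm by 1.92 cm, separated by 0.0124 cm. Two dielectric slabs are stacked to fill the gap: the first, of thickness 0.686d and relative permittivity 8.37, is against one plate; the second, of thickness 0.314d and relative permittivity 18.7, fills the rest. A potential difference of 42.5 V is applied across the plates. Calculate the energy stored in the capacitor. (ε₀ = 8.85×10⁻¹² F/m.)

5.56 μJ

A = 44.4 × 1.92 cm² = 8.52×10⁻³ m².
Stacked slabs ⇒ two capacitors in series, each with the full plate area.
C₁ = κ₁ε₀A/d₁ = 8.37 × 8.85×10⁻¹² × 8.52×10⁻³ / 8.51×10⁻⁵ = 7.42×10⁻⁹ F.
C₂ = κ₂ε₀A/d₂ = 18.7 × 8.85×10⁻¹² × 8.52×10⁻³ / 3.89×10⁻⁵ = 3.62×10⁻⁸ F.
C = (1/C₁ + 1/C₂)⁻¹ = 6.16×10⁻⁹ F.
U = ½CV² = ½ × 6.16×10⁻⁹ × (42.5)² = 5.56×10⁻⁶ J.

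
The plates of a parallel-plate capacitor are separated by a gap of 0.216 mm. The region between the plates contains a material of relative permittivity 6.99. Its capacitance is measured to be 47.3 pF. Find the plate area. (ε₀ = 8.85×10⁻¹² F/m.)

165 mm²

A = Cd/(κε₀) = 4.73×10⁻¹¹ × 2.16×10⁻⁴ / (6.99 × 8.85×10⁻¹²) = 1.65×10⁻⁴ m².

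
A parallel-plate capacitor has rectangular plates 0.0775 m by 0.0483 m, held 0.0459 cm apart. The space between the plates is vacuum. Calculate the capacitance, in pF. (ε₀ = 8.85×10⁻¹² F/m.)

72.2 pF

A = 0.0775 × 0.0483 m² = 3.74×10⁻³ m².
C = ε₀A/d = 8.85×10⁻¹² × 3.74×10⁻³ / 4.59×10⁻⁴ = 7.22×10⁻¹¹ F.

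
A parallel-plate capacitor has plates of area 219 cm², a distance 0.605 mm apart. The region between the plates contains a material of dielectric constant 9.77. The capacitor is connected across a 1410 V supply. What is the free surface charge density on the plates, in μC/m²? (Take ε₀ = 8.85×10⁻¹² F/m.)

A = 219 cm² = 2.19×10⁻² m².
C = κε₀A/d = 9.77 × 8.85×10⁻¹² × 2.19×10⁻² / 6.05×10⁻⁴ = 3.13×10⁻⁹ F.
σ = Q/A = CV/A = 3.13×10⁻⁹ × 1410 / 2.19×10⁻² = 2.02×10⁻⁴ C/m².

σ ≈ 202 μC/m²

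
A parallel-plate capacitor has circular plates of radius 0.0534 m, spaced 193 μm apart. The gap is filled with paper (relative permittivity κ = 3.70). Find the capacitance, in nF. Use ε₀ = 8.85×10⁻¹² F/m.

C ≈ 1.52 nF

A = π(0.0534 m)² = 8.96×10⁻³ m².
C = κε₀A/d = 3.70 × 8.85×10⁻¹² × 8.96×10⁻³ / 1.93×10⁻⁴ = 1.52×10⁻⁹ F.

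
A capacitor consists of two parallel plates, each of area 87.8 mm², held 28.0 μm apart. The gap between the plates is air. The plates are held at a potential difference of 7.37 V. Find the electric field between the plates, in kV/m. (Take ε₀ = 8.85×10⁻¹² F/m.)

E = V/d = 7.37 / 2.80×10⁻⁵ = 2.63×10⁵ V/m.

E ≈ 263 kV/m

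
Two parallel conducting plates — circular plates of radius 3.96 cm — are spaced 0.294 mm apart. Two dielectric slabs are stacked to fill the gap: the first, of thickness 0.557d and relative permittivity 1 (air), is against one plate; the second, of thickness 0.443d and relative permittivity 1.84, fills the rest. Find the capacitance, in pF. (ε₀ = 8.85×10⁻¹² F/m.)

A = π(3.96 cm)² = 4.93×10⁻³ m².
Stacked slabs ⇒ two capacitors in series, each with the full plate area.
C₁ = κ₁ε₀A/d₁ = 1.00 × 8.85×10⁻¹² × 4.93×10⁻³ / 1.64×10⁻⁴ = 2.66×10⁻¹⁰ F.
C₂ = κ₂ε₀A/d₂ = 1.84 × 8.85×10⁻¹² × 4.93×10⁻³ / 1.30×10⁻⁴ = 6.16×10⁻¹⁰ F.
C = (1/C₁ + 1/C₂)⁻¹ = 1.86×10⁻¹⁰ F.

C ≈ 186 pF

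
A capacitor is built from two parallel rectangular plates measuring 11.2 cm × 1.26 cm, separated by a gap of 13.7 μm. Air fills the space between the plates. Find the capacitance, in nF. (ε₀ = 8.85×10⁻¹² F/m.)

0.912 nF

A = 11.2 × 1.26 cm² = 1.41×10⁻³ m².
C = ε₀A/d = 8.85×10⁻¹² × 1.41×10⁻³ / 1.37×10⁻⁵ = 9.12×10⁻¹⁰ F.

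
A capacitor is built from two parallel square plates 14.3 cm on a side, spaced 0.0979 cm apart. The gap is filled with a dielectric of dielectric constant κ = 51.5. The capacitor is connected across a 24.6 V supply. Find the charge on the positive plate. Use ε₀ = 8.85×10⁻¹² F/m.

A = (14.3 cm)² = 2.04×10⁻² m².
C = κε₀A/d = 51.5 × 8.85×10⁻¹² × 2.04×10⁻² / 9.79×10⁻⁴ = 9.52×10⁻⁹ F.
Q = CV = 9.52×10⁻⁹ × 24.6 = 2.34×10⁻⁷ C.

Q ≈ 234 nC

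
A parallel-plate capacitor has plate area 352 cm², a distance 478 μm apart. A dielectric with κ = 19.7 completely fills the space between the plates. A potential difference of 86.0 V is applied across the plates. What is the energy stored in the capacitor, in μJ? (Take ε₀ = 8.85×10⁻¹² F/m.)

A = 352 cm² = 3.52×10⁻² m².
C = κε₀A/d = 19.7 × 8.85×10⁻¹² × 3.52×10⁻² / 4.78×10⁻⁴ = 1.28×10⁻⁸ F.
U = ½CV² = ½ × 1.28×10⁻⁸ × (86.0)² = 4.75×10⁻⁵ J.

47.5 μJ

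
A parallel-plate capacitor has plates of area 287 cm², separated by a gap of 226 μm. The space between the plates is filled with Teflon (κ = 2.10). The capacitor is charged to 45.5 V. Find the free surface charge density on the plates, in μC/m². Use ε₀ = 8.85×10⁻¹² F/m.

A = 287 cm² = 2.87×10⁻² m².
C = κε₀A/d = 2.10 × 8.85×10⁻¹² × 2.87×10⁻² / 2.26×10⁻⁴ = 2.36×10⁻⁹ F.
σ = Q/A = CV/A = 2.36×10⁻⁹ × 45.5 / 2.87×10⁻² = 3.74×10⁻⁶ C/m².

3.74 μC/m²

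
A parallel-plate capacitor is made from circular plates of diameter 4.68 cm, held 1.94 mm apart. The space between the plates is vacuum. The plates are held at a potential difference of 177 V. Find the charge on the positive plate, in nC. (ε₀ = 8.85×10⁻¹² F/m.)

A = π(4.68/2 cm)² = 1.72×10⁻³ m².
C = ε₀A/d = 8.85×10⁻¹² × 1.72×10⁻³ / 1.94×10⁻³ = 7.85×10⁻¹² F.
Q = CV = 7.85×10⁻¹² × 177 = 1.39×10⁻⁹ C.

1.39 nC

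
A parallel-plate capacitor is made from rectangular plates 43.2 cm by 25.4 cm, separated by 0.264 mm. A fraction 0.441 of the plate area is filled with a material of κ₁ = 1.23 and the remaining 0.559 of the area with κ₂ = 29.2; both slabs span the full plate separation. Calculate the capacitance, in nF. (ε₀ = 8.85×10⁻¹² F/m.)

A = 43.2 × 25.4 cm² = 0.110 m².
Side-by-side slabs ⇒ two capacitors in parallel, each spanning the full gap.
C₁ = κ₁ε₀A₁/d = 1.23 × 8.85×10⁻¹² × 4.84×10⁻² / 2.64×10⁻⁴ = 2.00×10⁻⁹ F.
C₂ = κ₂ε₀A₂/d = 29.2 × 8.85×10⁻¹² × 6.13×10⁻² / 2.64×10⁻⁴ = 6.00×10⁻⁸ F.
C = C₁ + C₂ = 6.20×10⁻⁸ F.

C ≈ 62.0 nF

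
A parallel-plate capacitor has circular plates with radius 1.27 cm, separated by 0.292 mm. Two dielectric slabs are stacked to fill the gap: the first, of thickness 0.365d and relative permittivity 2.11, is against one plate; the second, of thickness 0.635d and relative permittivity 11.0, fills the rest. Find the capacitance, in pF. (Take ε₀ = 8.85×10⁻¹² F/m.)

66.6 pF

A = π(1.27 cm)² = 5.07×10⁻⁴ m².
Stacked slabs ⇒ two capacitors in series, each with the full plate area.
C₁ = κ₁ε₀A/d₁ = 2.11 × 8.85×10⁻¹² × 5.07×10⁻⁴ / 1.07×10⁻⁴ = 8.88×10⁻¹¹ F.
C₂ = κ₂ε₀A/d₂ = 11.0 × 8.85×10⁻¹² × 5.07×10⁻⁴ / 1.85×10⁻⁴ = 2.66×10⁻¹⁰ F.
C = (1/C₁ + 1/C₂)⁻¹ = 6.66×10⁻¹¹ F.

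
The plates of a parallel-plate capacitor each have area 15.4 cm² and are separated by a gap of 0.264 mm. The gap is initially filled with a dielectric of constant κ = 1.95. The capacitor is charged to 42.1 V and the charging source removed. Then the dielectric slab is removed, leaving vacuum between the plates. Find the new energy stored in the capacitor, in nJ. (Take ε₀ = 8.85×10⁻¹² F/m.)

A = 15.4 cm² = 1.54×10⁻³ m².
Initially C₁ = κε₀A/d = 1.95 × 8.85×10⁻¹² × 1.54×10⁻³ / 2.64×10⁻⁴ = 1.01×10⁻¹⁰ F.
U₁ = 8.92×10⁻⁸ J.
Isolated ⇒ Q is held fixed. C₂ = 0.513 C₁ and U = Q²/(2C), so U₂/U₁ = C₁/C₂ = 1.95.
U₂ = 1.95 × 8.92×10⁻⁸ = 1.74×10⁻⁷ J.

174 nJ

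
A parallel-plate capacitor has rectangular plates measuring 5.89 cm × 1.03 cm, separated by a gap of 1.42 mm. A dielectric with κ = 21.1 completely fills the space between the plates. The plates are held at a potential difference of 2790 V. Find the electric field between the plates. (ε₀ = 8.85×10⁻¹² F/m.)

E ≈ 1.96 MV/m

E = V/d = 2790 / 1.42×10⁻³ = 1.96×10⁶ V/m.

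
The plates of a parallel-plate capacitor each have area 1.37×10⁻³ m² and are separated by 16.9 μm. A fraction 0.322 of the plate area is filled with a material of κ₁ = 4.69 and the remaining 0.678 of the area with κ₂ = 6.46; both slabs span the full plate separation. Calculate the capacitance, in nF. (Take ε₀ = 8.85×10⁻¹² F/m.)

C ≈ 4.23 nF

Side-by-side slabs ⇒ two capacitors in parallel, each spanning the full gap.
C₁ = κ₁ε₀A₁/d = 4.69 × 8.85×10⁻¹² × 4.41×10⁻⁴ / 1.69×10⁻⁵ = 1.08×10⁻⁹ F.
C₂ = κ₂ε₀A₂/d = 6.46 × 8.85×10⁻¹² × 9.29×10⁻⁴ / 1.69×10⁻⁵ = 3.14×10⁻⁹ F.
C = C₁ + C₂ = 4.23×10⁻⁹ F.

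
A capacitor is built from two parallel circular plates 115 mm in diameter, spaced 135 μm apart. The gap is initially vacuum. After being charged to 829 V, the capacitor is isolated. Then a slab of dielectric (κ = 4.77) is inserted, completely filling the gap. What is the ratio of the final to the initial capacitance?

C = κε₀A/d scales with κ, so C₂/C₁ = κ = 4.77.

C₂/C₁ ≈ 4.77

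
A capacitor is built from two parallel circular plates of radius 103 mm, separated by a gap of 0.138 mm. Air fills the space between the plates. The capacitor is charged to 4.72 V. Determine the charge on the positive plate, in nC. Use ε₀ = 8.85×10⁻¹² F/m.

A = π(103 mm)² = 3.33×10⁻² m².
C = ε₀A/d = 8.85×10⁻¹² × 3.33×10⁻² / 1.38×10⁻⁴ = 2.14×10⁻⁹ F.
Q = CV = 2.14×10⁻⁹ × 4.72 = 1.01×10⁻⁸ C.

Q ≈ 10.1 nC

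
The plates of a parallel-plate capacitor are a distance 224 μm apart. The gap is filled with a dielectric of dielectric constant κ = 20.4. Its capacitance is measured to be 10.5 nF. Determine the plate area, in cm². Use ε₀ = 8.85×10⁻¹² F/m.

A = Cd/(κε₀) = 1.05×10⁻⁸ × 2.24×10⁻⁴ / (20.4 × 8.85×10⁻¹²) = 1.30×10⁻² m².

130 cm²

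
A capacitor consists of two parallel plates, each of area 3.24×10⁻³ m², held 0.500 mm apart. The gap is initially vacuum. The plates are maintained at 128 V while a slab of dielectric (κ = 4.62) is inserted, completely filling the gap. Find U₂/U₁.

U₂/U₁ ≈ 4.62

Battery connected ⇒ V is held fixed.
C₂ = 4.62 C₁ and U = ½CV², so U₂/U₁ = C₂/C₁ = 4.62.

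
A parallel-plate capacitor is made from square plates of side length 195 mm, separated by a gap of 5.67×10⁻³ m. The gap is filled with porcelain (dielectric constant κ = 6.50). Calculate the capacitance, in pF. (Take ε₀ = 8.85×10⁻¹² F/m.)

A = (195 mm)² = 3.80×10⁻² m².
C = κε₀A/d = 6.50 × 8.85×10⁻¹² × 3.80×10⁻² / 5.67×10⁻³ = 3.86×10⁻¹⁰ F.

386 pF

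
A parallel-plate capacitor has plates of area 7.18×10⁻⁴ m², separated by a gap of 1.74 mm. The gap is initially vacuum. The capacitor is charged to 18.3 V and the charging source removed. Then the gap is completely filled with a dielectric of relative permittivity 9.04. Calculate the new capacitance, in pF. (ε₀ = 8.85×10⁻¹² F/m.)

Initially C₁ = ε₀A/d = 8.85×10⁻¹² × 7.18×10⁻⁴ / 1.74×10⁻³ = 3.65×10⁻¹² F.
C = κε₀A/d scales with κ, so C₂/C₁ = κ = 9.04.
C₂ = 9.04 × 3.65×10⁻¹² = 3.30×10⁻¹¹ F.

C ≈ 33.0 pF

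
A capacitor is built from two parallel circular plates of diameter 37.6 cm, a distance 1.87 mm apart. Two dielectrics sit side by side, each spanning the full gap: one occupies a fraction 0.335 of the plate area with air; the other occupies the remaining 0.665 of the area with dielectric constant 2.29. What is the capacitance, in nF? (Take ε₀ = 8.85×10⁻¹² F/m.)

A = π(37.6/2 cm)² = 0.111 m².
Side-by-side slabs ⇒ two capacitors in parallel, each spanning the full gap.
C₁ = κ₁ε₀A₁/d = 1.00 × 8.85×10⁻¹² × 3.72×10⁻² / 1.87×10⁻³ = 1.76×10⁻¹⁰ F.
C₂ = κ₂ε₀A₂/d = 2.29 × 8.85×10⁻¹² × 7.38×10⁻² / 1.87×10⁻³ = 8.00×10⁻¹⁰ F.
C = C₁ + C₂ = 9.76×10⁻¹⁰ F.

C ≈ 0.976 nF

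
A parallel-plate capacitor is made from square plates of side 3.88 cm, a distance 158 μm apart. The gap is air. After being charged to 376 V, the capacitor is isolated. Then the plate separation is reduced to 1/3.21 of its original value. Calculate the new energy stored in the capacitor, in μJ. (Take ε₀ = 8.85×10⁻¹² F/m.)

A = (3.88 cm)² = 1.51×10⁻³ m².
Initially C₁ = ε₀A/d = 8.85×10⁻¹² × 1.51×10⁻³ / 1.58×10⁻⁴ = 8.43×10⁻¹¹ F.
U₁ = 5.96×10⁻⁶ J.
Isolated ⇒ Q is held fixed. C₂ = 3.21 C₁ and U = Q²/(2C), so U₂/U₁ = C₁/C₂ = 0.312.
U₂ = 0.312 × 5.96×10⁻⁶ = 1.86×10⁻⁶ J.

U ≈ 1.86 μJ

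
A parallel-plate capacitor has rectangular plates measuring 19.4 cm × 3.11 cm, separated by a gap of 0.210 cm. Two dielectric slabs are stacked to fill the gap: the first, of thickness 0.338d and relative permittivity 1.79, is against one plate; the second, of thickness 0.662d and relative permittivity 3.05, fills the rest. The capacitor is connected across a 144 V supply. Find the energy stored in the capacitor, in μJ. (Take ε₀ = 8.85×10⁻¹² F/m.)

A = 19.4 × 3.11 cm² = 6.03×10⁻³ m².
Stacked slabs ⇒ two capacitors in series, each with the full plate area.
C₁ = κ₁ε₀A/d₁ = 1.79 × 8.85×10⁻¹² × 6.03×10⁻³ / 7.10×10⁻⁴ = 1.35×10⁻¹⁰ F.
C₂ = κ₂ε₀A/d₂ = 3.05 × 8.85×10⁻¹² × 6.03×10⁻³ / 1.39×10⁻³ = 1.17×10⁻¹⁰ F.
C = (1/C₁ + 1/C₂)⁻¹ = 6.26×10⁻¹¹ F.
U = ½CV² = ½ × 6.26×10⁻¹¹ × (144)² = 6.50×10⁻⁷ J.

U ≈ 0.650 μJ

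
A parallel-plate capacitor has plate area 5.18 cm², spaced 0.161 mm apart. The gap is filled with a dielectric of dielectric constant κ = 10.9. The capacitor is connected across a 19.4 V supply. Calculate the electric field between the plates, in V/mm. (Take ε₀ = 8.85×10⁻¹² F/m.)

E = V/d = 19.4 / 1.61×10⁻⁴ = 1.20×10⁵ V/m.

E ≈ 120 V/mm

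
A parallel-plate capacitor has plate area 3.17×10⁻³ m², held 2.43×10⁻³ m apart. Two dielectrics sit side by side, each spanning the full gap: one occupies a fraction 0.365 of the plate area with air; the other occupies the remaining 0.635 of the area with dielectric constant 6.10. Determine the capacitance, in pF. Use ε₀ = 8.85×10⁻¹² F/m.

48.9 pF

Side-by-side slabs ⇒ two capacitors in parallel, each spanning the full gap.
C₁ = κ₁ε₀A₁/d = 1.00 × 8.85×10⁻¹² × 1.16×10⁻³ / 2.43×10⁻³ = 4.21×10⁻¹² F.
C₂ = κ₂ε₀A₂/d = 6.10 × 8.85×10⁻¹² × 2.01×10⁻³ / 2.43×10⁻³ = 4.47×10⁻¹¹ F.
C = C₁ + C₂ = 4.89×10⁻¹¹ F.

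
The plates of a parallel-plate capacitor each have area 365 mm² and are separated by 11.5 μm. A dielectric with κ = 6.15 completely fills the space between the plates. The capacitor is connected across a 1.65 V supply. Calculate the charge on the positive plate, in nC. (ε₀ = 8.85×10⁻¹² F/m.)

A = 365 mm² = 3.65×10⁻⁴ m².
C = κε₀A/d = 6.15 × 8.85×10⁻¹² × 3.65×10⁻⁴ / 1.15×10⁻⁵ = 1.73×10⁻⁹ F.
Q = CV = 1.73×10⁻⁹ × 1.65 = 2.85×10⁻⁹ C.

2.85 nC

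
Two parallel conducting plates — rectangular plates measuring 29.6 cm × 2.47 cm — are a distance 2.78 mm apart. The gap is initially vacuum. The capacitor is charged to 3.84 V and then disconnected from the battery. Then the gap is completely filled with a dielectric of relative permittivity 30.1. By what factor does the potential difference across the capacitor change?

Isolated ⇒ Q is held fixed.
C₂ = 30.1 C₁ and V = Q/C, so V₂/V₁ = C₁/C₂ = 0.0332.

V₂/V₁ ≈ 0.0332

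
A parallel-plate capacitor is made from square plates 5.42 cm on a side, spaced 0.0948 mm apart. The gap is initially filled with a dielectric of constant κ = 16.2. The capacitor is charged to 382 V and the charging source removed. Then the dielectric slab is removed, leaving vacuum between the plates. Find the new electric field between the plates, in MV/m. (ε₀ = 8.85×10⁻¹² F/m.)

A = (5.42 cm)² = 2.94×10⁻³ m².
Initially C₁ = κε₀A/d = 16.2 × 8.85×10⁻¹² × 2.94×10⁻³ / 9.48×10⁻⁵ = 4.44×10⁻⁹ F.
E₁ = 4.03×10⁶ V/m.
Isolated ⇒ Q is held fixed. V₂ = Q/C₂ = V₁/0.0617; E = V/d, so E₂/E₁ = (V₂/V₁)(d₁/d₂) = 16.2.
E₂ = 16.2 × 4.03×10⁶ = 6.53×10⁷ V/m.

65.3 MV/m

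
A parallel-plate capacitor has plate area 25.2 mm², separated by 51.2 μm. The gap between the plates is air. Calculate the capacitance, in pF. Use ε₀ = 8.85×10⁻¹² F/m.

4.36 pF

A = 25.2 mm² = 2.52×10⁻⁵ m².
C = ε₀A/d = 8.85×10⁻¹² × 2.52×10⁻⁵ / 5.12×10⁻⁵ = 4.36×10⁻¹² F.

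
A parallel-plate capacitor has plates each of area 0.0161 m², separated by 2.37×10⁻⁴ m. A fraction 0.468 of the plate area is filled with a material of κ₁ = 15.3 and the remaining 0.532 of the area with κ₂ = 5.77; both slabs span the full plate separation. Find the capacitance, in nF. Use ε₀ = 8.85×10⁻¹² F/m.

Side-by-side slabs ⇒ two capacitors in parallel, each spanning the full gap.
C₁ = κ₁ε₀A₁/d = 15.3 × 8.85×10⁻¹² × 7.53×10⁻³ / 2.37×10⁻⁴ = 4.30×10⁻⁹ F.
C₂ = κ₂ε₀A₂/d = 5.77 × 8.85×10⁻¹² × 8.57×10⁻³ / 2.37×10⁻⁴ = 1.85×10⁻⁹ F.
C = C₁ + C₂ = 6.15×10⁻⁹ F.

C ≈ 6.15 nF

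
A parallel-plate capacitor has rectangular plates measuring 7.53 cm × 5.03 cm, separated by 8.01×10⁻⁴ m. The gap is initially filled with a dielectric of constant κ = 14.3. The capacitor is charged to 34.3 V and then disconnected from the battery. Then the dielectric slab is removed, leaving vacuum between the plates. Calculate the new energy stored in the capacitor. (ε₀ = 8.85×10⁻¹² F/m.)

A = 7.53 × 5.03 cm² = 3.79×10⁻³ m².
Initially C₁ = κε₀A/d = 14.3 × 8.85×10⁻¹² × 3.79×10⁻³ / 8.01×10⁻⁴ = 5.98×10⁻¹⁰ F.
U₁ = 3.52×10⁻⁷ J.
Isolated ⇒ Q is held fixed. C₂ = 0.0699 C₁ and U = Q²/(2C), so U₂/U₁ = C₁/C₂ = 14.3.
U₂ = 14.3 × 3.52×10⁻⁷ = 5.03×10⁻⁶ J.

5.03 μJ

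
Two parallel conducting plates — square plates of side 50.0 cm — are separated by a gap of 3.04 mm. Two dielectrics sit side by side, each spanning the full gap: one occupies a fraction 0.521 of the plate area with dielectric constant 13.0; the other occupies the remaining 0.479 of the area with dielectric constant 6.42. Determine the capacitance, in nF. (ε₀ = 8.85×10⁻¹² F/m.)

7.17 nF

A = (50.0 cm)² = 0.250 m².
Side-by-side slabs ⇒ two capacitors in parallel, each spanning the full gap.
C₁ = κ₁ε₀A₁/d = 13.0 × 8.85×10⁻¹² × 0.130 / 3.04×10⁻³ = 4.93×10⁻⁹ F.
C₂ = κ₂ε₀A₂/d = 6.42 × 8.85×10⁻¹² × 0.120 / 3.04×10⁻³ = 2.24×10⁻⁹ F.
C = C₁ + C₂ = 7.17×10⁻⁹ F.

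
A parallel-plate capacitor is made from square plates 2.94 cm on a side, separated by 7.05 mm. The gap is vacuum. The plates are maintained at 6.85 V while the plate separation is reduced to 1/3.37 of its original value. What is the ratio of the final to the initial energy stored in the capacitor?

U₂/U₁ ≈ 3.37

Battery connected ⇒ V is held fixed.
C₂ = 3.37 C₁ and U = ½CV², so U₂/U₁ = C₂/C₁ = 3.37.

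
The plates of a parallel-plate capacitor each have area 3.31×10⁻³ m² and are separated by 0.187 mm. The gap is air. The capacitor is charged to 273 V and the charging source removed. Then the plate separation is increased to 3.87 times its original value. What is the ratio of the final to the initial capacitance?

C₂/C₁ ≈ 0.258

C = ε₀A/d scales as 1/d, so C₂/C₁ = d₁/d₂ = 1/3.87 = 0.258.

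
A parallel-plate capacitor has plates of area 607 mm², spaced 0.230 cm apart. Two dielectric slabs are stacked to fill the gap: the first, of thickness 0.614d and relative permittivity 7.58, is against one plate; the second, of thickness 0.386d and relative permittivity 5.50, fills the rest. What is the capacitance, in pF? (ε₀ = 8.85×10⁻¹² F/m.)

15.4 pF

A = 607 mm² = 6.07×10⁻⁴ m².
Stacked slabs ⇒ two capacitors in series, each with the full plate area.
C₁ = κ₁ε₀A/d₁ = 7.58 × 8.85×10⁻¹² × 6.07×10⁻⁴ / 1.41×10⁻³ = 2.88×10⁻¹¹ F.
C₂ = κ₂ε₀A/d₂ = 5.50 × 8.85×10⁻¹² × 6.07×10⁻⁴ / 8.88×10⁻⁴ = 3.33×10⁻¹¹ F.
C = (1/C₁ + 1/C₂)⁻¹ = 1.54×10⁻¹¹ F.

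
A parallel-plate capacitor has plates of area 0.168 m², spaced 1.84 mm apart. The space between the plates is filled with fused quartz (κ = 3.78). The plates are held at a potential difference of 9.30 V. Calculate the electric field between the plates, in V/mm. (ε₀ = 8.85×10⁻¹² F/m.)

E = V/d = 9.30 / 1.84×10⁻³ = 5.05×10³ V/m.

5.05 V/mm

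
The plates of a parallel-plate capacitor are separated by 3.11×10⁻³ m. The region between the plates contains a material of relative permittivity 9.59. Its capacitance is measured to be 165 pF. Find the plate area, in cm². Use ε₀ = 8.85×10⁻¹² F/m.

A = Cd/(κε₀) = 1.65×10⁻¹⁰ × 3.11×10⁻³ / (9.59 × 8.85×10⁻¹²) = 6.05×10⁻³ m².

A ≈ 60.5 cm²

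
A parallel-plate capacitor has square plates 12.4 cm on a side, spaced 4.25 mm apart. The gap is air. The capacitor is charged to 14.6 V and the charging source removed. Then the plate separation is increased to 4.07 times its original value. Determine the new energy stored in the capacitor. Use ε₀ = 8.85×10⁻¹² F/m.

U ≈ 13.9 nJ

A = (12.4 cm)² = 1.54×10⁻² m².
Initially C₁ = ε₀A/d = 8.85×10⁻¹² × 1.54×10⁻² / 4.25×10⁻³ = 3.20×10⁻¹¹ F.
U₁ = 3.41×10⁻⁹ J.
Isolated ⇒ Q is held fixed. C₂ = 0.246 C₁ and U = Q²/(2C), so U₂/U₁ = C₁/C₂ = 4.07.
U₂ = 4.07 × 3.41×10⁻⁹ = 1.39×10⁻⁸ J.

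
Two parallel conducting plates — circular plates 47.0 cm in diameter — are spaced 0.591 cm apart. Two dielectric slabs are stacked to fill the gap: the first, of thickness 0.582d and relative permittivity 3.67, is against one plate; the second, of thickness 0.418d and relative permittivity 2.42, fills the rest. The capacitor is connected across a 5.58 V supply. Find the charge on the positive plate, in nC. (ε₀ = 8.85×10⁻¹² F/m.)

Q ≈ 4.38 nC

A = π(47.0/2 cm)² = 0.173 m².
Stacked slabs ⇒ two capacitors in series, each with the full plate area.
C₁ = κ₁ε₀A/d₁ = 3.67 × 8.85×10⁻¹² × 0.173 / 3.44×10⁻³ = 1.64×10⁻⁹ F.
C₂ = κ₂ε₀A/d₂ = 2.42 × 8.85×10⁻¹² × 0.173 / 2.47×10⁻³ = 1.50×10⁻⁹ F.
C = (1/C₁ + 1/C₂)⁻¹ = 7.84×10⁻¹⁰ F.
Q = CV = 7.84×10⁻¹⁰ × 5.58 = 4.38×10⁻⁹ C.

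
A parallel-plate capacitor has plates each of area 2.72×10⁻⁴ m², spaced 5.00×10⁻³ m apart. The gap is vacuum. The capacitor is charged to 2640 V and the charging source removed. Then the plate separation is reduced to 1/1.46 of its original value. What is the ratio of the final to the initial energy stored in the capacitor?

Isolated ⇒ Q is held fixed.
C₂ = 1.46 C₁ and U = Q²/(2C), so U₂/U₁ = C₁/C₂ = 0.685.

0.685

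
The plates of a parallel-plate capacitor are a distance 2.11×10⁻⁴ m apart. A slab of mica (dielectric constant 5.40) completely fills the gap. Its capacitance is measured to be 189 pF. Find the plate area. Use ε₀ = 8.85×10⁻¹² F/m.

A = Cd/(κε₀) = 1.89×10⁻¹⁰ × 2.11×10⁻⁴ / (5.40 × 8.85×10⁻¹²) = 8.34×10⁻⁴ m².

A ≈ 8.34 cm²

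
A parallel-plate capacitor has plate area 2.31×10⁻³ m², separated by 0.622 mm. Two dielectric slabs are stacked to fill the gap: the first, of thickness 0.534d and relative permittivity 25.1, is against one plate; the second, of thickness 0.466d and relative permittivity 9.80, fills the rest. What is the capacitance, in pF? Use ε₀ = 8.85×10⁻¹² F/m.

478 pF

Stacked slabs ⇒ two capacitors in series, each with the full plate area.
C₁ = κ₁ε₀A/d₁ = 25.1 × 8.85×10⁻¹² × 2.31×10⁻³ / 3.32×10⁻⁴ = 1.54×10⁻⁹ F.
C₂ = κ₂ε₀A/d₂ = 9.80 × 8.85×10⁻¹² × 2.31×10⁻³ / 2.90×10⁻⁴ = 6.91×10⁻¹⁰ F.
C = (1/C₁ + 1/C₂)⁻¹ = 4.78×10⁻¹⁰ F.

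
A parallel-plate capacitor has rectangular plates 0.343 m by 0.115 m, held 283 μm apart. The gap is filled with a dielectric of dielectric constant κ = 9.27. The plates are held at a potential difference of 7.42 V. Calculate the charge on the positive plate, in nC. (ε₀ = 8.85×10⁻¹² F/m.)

A = 0.343 × 0.115 m² = 3.94×10⁻² m².
C = κε₀A/d = 9.27 × 8.85×10⁻¹² × 3.94×10⁻² / 2.83×10⁻⁴ = 1.14×10⁻⁸ F.
Q = CV = 1.14×10⁻⁸ × 7.42 = 8.48×10⁻⁸ C.

Q ≈ 84.8 nC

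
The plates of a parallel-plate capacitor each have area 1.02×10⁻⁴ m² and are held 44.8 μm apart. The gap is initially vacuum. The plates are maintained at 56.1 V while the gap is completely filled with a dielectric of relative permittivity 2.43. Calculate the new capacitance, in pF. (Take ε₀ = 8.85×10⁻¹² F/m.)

Initially C₁ = ε₀A/d = 8.85×10⁻¹² × 1.02×10⁻⁴ / 4.48×10⁻⁵ = 2.01×10⁻¹¹ F.
C = κε₀A/d scales with κ, so C₂/C₁ = κ = 2.43.
C₂ = 2.43 × 2.01×10⁻¹¹ = 4.90×10⁻¹¹ F.

49.0 pF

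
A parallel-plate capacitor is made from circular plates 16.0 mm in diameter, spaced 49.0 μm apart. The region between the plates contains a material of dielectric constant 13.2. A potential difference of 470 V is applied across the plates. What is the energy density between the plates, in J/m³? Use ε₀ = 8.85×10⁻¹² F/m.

5374 J/m³

E = V/d = 470 / 4.90×10⁻⁵ = 9.59×10⁶ V/m.
u = ½κε₀E² = ½ × 13.2 × 8.85×10⁻¹² × (9.59×10⁶)² = 5.37×10³ J/m³.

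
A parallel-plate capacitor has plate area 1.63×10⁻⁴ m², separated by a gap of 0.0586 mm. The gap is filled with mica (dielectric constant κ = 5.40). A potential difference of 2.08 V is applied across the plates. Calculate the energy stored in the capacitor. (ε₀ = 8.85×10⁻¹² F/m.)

C = κε₀A/d = 5.40 × 8.85×10⁻¹² × 1.63×10⁻⁴ / 5.86×10⁻⁵ = 1.33×10⁻¹⁰ F.
U = ½CV² = ½ × 1.33×10⁻¹⁰ × (2.08)² = 2.88×10⁻¹⁰ J.

U ≈ 288 pJ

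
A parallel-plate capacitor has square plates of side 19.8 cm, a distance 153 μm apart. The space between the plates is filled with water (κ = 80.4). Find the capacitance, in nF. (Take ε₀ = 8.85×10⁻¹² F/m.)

182 nF

A = (19.8 cm)² = 3.92×10⁻² m².
C = κε₀A/d = 80.4 × 8.85×10⁻¹² × 3.92×10⁻² / 1.53×10⁻⁴ = 1.82×10⁻⁷ F.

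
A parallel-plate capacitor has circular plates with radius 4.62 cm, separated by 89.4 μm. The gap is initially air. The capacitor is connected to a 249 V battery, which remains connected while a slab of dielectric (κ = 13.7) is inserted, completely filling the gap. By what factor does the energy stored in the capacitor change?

Battery connected ⇒ V is held fixed.
C₂ = 13.7 C₁ and U = ½CV², so U₂/U₁ = C₂/C₁ = 13.7.

U₂/U₁ ≈ 13.7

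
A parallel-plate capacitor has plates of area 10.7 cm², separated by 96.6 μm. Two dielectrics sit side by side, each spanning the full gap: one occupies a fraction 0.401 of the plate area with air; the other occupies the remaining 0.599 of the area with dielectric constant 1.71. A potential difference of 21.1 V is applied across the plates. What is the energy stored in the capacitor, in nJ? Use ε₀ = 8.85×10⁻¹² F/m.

A = 10.7 cm² = 1.07×10⁻³ m².
Side-by-side slabs ⇒ two capacitors in parallel, each spanning the full gap.
C₁ = κ₁ε₀A₁/d = 1.00 × 8.85×10⁻¹² × 4.29×10⁻⁴ / 9.66×10⁻⁵ = 3.93×10⁻¹¹ F.
C₂ = κ₂ε₀A₂/d = 1.71 × 8.85×10⁻¹² × 6.41×10⁻⁴ / 9.66×10⁻⁵ = 1.00×10⁻¹⁰ F.
C = C₁ + C₂ = 1.40×10⁻¹⁰ F.
U = ½CV² = ½ × 1.40×10⁻¹⁰ × (21.1)² = 3.11×10⁻⁸ J.

31.1 nJ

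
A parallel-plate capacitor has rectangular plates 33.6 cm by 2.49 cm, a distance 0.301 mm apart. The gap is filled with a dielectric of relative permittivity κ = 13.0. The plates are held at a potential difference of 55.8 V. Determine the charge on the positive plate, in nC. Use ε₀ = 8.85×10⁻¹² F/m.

178 nC

A = 33.6 × 2.49 cm² = 8.37×10⁻³ m².
C = κε₀A/d = 13.0 × 8.85×10⁻¹² × 8.37×10⁻³ / 3.01×10⁻⁴ = 3.20×10⁻⁹ F.
Q = CV = 3.20×10⁻⁹ × 55.8 = 1.78×10⁻⁷ C.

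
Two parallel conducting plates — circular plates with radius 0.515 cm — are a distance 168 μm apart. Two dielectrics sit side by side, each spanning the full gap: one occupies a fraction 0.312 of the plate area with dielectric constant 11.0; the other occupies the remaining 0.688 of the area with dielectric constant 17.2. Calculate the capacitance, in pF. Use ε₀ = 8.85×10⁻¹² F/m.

A = π(0.515 cm)² = 8.33×10⁻⁵ m².
Side-by-side slabs ⇒ two capacitors in parallel, each spanning the full gap.
C₁ = κ₁ε₀A₁/d = 11.0 × 8.85×10⁻¹² × 2.60×10⁻⁵ / 1.68×10⁻⁴ = 1.51×10⁻¹¹ F.
C₂ = κ₂ε₀A₂/d = 17.2 × 8.85×10⁻¹² × 5.73×10⁻⁵ / 1.68×10⁻⁴ = 5.19×10⁻¹¹ F.
C = C₁ + C₂ = 6.70×10⁻¹¹ F.

C ≈ 67.0 pF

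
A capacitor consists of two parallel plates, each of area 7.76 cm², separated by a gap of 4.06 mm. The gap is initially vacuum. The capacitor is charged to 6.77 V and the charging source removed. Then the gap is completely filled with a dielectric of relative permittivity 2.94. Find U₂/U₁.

Isolated ⇒ Q is held fixed.
C₂ = 2.94 C₁ and U = Q²/(2C), so U₂/U₁ = C₁/C₂ = 0.340.

0.340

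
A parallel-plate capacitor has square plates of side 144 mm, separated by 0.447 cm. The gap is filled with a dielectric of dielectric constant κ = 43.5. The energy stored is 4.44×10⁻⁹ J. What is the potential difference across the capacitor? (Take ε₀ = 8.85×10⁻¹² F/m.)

A = (144 mm)² = 2.07×10⁻² m².
C = κε₀A/d = 43.5 × 8.85×10⁻¹² × 2.07×10⁻² / 4.47×10⁻³ = 1.79×10⁻⁹ F.
V = √(2U/C) = √(2 × 4.44×10⁻⁹ / 1.79×10⁻⁹) = 2.23 V.

2.23 V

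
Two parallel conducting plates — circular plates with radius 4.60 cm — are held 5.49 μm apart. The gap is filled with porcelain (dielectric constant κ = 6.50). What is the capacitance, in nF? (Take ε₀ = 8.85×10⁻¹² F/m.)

69.7 nF

A = π(4.60 cm)² = 6.65×10⁻³ m².
C = κε₀A/d = 6.50 × 8.85×10⁻¹² × 6.65×10⁻³ / 5.49×10⁻⁶ = 6.97×10⁻⁸ F.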